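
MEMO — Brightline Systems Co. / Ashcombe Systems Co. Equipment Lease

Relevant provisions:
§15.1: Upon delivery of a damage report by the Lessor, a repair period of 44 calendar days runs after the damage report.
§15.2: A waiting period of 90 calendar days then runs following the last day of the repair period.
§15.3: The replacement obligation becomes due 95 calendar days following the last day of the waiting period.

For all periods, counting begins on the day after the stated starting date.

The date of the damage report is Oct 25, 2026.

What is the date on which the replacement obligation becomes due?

Jun 11, 2027

The last day of the repair period: Oct 25, 2026 + 44 days = Dec 8, 2026.
The last day of the waiting period: 90 calendar days after Dec 8, 2026 is Mar 8, 2027.
The date on which the replacement obligation becomes due: 95 calendar days after Mar 8, 2027 is Jun 11, 2027.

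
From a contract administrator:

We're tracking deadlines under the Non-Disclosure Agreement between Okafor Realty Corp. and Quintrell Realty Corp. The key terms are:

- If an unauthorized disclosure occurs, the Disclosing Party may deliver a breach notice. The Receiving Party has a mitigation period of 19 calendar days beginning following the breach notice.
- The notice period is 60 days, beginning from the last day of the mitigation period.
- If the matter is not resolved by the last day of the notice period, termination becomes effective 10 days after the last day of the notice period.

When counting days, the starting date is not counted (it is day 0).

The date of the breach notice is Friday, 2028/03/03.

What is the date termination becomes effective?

Adding 19 calendar days to 2028/03/03 gives 2028/03/22, which is the last day of the mitigation period.
The last day of the notice period: 60 calendar days after 2028/03/22 is 2028/05/21.
The date termination becomes effective: 2028/05/21 + 10 days = 2028/05/31.

2028/05/31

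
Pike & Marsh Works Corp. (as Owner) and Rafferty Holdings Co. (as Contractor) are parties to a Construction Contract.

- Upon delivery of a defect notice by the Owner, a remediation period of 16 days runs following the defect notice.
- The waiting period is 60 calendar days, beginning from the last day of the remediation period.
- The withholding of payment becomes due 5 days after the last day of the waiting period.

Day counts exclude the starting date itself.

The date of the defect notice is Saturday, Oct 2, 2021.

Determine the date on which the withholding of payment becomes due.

Dec 22, 2021

The last day of the remediation period: 16 calendar days after Oct 2, 2021 is Oct 18, 2021.
The last day of the waiting period: Oct 18, 2021 + 60 days = Dec 17, 2021.
The date on which the withholding of payment becomes due: Dec 17, 2021 + 5 days = Dec 22, 2021.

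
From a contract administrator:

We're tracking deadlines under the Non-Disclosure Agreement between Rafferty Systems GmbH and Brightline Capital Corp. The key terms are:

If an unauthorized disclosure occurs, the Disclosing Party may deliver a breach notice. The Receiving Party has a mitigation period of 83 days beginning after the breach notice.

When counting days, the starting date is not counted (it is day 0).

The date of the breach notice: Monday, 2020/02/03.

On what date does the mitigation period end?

2020/04/26

The last day of the mitigation period: 2020/02/03 + 83 days = 2020/04/26.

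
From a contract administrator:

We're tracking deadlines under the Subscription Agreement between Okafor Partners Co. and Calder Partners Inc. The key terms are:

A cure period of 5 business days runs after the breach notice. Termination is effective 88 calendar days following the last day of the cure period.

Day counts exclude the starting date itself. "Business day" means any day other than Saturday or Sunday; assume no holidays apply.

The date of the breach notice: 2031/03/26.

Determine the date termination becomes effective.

2031/06/29

The last day of the cure period: 5 business days after Wednesday, 2031/03/26, skipping weekends — Mar 27, Mar 28, Mar 31, Apr 1, Apr 2 — lands on Wednesday, 2031/04/02.
The date termination becomes effective: 88 calendar days after 2031/04/02 is 2031/06/29.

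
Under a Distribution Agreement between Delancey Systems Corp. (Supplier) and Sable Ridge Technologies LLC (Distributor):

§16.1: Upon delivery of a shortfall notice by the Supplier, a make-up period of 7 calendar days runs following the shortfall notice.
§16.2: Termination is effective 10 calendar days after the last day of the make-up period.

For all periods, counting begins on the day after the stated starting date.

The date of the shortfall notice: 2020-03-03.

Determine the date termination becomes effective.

Adding 7 calendar days to 2020-03-03 gives 2020-03-10, which is the last day of the make-up period.
The date termination becomes effective: 10 calendar days after 2020-03-10 is 2020-03-20.

2020-03-20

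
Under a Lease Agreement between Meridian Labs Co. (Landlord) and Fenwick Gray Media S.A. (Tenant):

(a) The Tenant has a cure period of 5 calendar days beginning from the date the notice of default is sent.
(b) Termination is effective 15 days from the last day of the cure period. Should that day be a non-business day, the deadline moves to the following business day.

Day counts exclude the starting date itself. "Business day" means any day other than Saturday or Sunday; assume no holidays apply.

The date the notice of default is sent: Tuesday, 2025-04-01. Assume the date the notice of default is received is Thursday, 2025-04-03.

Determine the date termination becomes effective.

2025-04-21

The last day of the cure period: 2025-04-01 + 5 days = 2025-04-06.
Adding 15 calendar days to 2025-04-06 gives 2025-04-21, which is the date termination becomes effective. 2025-04-21 is a Monday, so no roll-forward applies.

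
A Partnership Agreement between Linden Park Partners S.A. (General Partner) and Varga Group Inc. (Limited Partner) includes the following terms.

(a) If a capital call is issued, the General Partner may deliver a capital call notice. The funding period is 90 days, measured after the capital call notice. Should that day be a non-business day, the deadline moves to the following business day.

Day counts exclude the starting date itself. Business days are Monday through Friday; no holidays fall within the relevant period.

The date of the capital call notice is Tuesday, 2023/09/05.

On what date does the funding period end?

The last day of the funding period: 90 calendar days after 2023/09/05 is 2023/12/04. 2023/12/04 is a Monday, so no roll-forward applies.

2023/12/04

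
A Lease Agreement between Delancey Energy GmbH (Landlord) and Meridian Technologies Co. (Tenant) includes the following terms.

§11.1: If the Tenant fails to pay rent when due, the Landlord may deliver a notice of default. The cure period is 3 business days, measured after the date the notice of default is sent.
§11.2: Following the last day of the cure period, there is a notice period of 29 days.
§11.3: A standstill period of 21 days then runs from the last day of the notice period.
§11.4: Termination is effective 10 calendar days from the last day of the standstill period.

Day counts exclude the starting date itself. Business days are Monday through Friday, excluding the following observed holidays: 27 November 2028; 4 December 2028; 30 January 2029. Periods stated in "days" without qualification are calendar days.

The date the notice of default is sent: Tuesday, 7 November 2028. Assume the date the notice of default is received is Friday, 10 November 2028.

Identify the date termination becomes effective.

9 January 2029

The last day of the cure period: counting 3 business days from Tuesday, 7 November 2028 (Nov 8, Nov 9, Nov 10, skipping weekends) reaches Friday, 10 November 2028.
Adding 29 calendar days to 10 November 2028 gives 9 December 2028, which is the last day of the notice period.
The last day of the standstill period: 9 December 2028 + 21 days = 30 December 2028.
Adding 10 calendar days to 30 December 2028 gives 9 January 2029, which is the date termination becomes effective.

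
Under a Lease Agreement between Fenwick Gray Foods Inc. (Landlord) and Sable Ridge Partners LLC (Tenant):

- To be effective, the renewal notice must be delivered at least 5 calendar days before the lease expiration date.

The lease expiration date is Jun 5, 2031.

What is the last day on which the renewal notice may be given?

May 31, 2031

Jun 5, 2031 minus 5 days is May 31, 2031.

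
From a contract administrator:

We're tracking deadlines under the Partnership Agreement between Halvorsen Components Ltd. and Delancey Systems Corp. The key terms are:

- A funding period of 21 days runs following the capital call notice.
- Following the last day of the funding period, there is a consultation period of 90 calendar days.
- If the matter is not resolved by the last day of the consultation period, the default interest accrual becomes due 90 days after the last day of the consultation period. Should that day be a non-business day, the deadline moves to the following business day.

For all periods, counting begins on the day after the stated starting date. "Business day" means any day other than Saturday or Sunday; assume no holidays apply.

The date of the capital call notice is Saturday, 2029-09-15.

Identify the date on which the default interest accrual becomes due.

Adding 21 calendar days to 2029-09-15 gives 2029-10-06, which is the last day of the funding period.
Adding 90 calendar days to 2029-10-06 gives 2030-01-04, which is the last day of the consultation period.
The date on which the default interest accrual becomes due: 90 calendar days after 2030-01-04 is 2030-04-04. 2030-04-04 is a Thursday, so no roll-forward applies.

2030-04-04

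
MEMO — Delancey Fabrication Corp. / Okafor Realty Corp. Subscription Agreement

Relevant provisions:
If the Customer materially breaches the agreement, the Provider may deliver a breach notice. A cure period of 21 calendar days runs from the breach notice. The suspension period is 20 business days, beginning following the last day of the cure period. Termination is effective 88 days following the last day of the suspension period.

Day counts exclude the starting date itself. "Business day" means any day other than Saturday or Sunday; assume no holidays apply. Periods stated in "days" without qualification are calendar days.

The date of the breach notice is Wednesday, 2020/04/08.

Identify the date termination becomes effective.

The last day of the cure period: 2020/04/08 + 21 days = 2020/04/29.
From Wednesday, 2020/04/29, 20 business days (Apr 30, May 1, May 4, May 5, …, May 25, May 26, May 27, skipping weekends) brings us to Wednesday, 2020/05/27, which is the last day of the suspension period.
The date termination becomes effective: 88 calendar days after 2020/05/27 is 2020/08/23.

2020/08/23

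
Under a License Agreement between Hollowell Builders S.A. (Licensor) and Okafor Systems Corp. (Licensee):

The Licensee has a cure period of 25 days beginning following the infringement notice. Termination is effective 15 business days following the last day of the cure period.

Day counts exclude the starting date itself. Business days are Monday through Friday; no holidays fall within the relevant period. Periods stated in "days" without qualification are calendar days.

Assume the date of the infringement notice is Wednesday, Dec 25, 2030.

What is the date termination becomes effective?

Feb 7, 2031

Adding 25 calendar days to Dec 25, 2030 gives Jan 19, 2031, which is the last day of the cure period.
The date termination becomes effective: 15 business days after Sunday, Jan 19, 2031, skipping weekends — Jan 20, Jan 21, Jan 22, Jan 23, …, Feb 5, Feb 6, Feb 7 — lands on Friday, Feb 7, 2031.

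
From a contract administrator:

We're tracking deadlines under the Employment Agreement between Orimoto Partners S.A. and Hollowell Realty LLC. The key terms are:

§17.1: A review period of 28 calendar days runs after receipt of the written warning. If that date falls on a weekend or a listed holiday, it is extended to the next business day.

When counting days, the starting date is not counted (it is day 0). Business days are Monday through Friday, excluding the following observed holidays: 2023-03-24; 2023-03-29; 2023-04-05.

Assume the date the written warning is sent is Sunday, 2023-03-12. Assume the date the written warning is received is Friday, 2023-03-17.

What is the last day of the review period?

2023-04-14

Adding 28 calendar days to 2023-03-17 gives 2023-04-14, which is the last day of the review period. 2023-04-14 is a Friday and is not a listed holiday, so no roll-forward applies.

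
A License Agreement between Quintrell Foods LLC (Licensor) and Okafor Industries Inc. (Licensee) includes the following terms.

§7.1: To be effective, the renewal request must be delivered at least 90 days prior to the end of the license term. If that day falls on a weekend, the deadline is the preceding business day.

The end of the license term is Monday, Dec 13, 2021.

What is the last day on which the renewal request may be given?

Sep 14, 2021

Counting back 90 calendar days from Dec 13, 2021 gives Sep 14, 2021. That is a Tuesday, so no adjustment is needed.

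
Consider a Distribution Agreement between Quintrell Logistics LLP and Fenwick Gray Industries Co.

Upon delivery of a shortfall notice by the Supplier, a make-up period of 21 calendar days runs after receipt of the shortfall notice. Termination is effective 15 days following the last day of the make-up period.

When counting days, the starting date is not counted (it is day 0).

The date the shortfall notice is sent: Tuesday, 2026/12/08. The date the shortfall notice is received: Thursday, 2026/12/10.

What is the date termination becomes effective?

The last day of the make-up period: 2026/12/10 + 21 days = 2026/12/31.
The date termination becomes effective: 15 calendar days after 2026/12/31 is 2027/01/15.

2027/01/15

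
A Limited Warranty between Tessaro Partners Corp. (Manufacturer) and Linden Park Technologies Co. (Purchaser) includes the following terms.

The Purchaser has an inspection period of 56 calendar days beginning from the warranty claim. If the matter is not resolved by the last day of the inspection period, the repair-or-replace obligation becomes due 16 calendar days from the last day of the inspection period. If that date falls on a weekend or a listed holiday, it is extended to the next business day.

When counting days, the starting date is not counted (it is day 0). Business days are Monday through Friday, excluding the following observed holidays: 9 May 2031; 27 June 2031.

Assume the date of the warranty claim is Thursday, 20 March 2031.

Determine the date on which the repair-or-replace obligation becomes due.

2 June 2031

The last day of the inspection period: 20 March 2031 + 56 days = 15 May 2031.
The date on which the repair-or-replace obligation becomes due: 15 May 2031 + 16 days = 31 May 2031. That falls on a Saturday, so it rolls to the next business day, Monday, 2 June 2031.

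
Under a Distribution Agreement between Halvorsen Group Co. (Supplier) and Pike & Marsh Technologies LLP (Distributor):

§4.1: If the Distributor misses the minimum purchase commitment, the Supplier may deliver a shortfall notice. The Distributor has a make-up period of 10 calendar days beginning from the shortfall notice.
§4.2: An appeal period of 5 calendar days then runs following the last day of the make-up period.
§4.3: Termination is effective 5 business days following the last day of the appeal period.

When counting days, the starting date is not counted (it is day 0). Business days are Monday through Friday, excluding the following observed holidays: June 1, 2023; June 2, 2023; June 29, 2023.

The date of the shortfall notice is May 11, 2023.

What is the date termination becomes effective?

The last day of the make-up period: 10 calendar days after May 11, 2023 is May 21, 2023.
The last day of the appeal period: May 21, 2023 + 5 days = May 26, 2023.
The date termination becomes effective: counting 5 business days from Friday, May 26, 2023 (May 29, May 30, May 31, Jun 5, Jun 6, skipping weekends and the listed holidays on Jun 1, Jun 2) reaches Tuesday, June 6, 2023.

June 6, 2023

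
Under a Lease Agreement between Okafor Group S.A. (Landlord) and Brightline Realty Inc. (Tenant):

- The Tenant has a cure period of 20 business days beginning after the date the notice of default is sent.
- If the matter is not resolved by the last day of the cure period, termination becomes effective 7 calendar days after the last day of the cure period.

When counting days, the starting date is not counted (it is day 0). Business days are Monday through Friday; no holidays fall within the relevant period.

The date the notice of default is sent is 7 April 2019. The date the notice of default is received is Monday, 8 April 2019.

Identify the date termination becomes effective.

The last day of the cure period: 20 business days after Sunday, 7 April 2019, skipping weekends — Apr 8, Apr 9, Apr 10, Apr 11, …, May 1, May 2, May 3 — lands on Friday, 3 May 2019.
The date termination becomes effective: 3 May 2019 + 7 days = 10 May 2019.

10 May 2019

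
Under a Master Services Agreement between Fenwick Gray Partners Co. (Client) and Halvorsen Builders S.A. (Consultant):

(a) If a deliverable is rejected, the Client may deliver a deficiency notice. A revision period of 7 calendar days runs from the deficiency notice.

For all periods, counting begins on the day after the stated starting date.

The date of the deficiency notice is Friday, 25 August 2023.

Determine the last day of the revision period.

Adding 7 calendar days to 25 August 2023 gives 1 September 2023, which is the last day of the revision period.

1 September 2023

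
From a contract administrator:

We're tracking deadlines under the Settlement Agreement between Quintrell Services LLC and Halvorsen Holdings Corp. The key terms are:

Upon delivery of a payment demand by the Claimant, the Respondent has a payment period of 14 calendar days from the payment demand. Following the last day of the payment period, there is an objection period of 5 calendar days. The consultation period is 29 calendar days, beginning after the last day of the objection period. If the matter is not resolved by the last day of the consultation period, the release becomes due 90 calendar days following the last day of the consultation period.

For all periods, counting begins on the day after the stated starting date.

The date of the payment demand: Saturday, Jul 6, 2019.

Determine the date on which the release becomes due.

The last day of the payment period: Jul 6, 2019 + 14 days = Jul 20, 2019.
Adding 5 calendar days to Jul 20, 2019 gives Jul 25, 2019, which is the last day of the objection period.
The last day of the consultation period: Jul 25, 2019 + 29 days = Aug 23, 2019.
The date on which the release becomes due: Aug 23, 2019 + 90 days = Nov 21, 2019.

Nov 21, 2019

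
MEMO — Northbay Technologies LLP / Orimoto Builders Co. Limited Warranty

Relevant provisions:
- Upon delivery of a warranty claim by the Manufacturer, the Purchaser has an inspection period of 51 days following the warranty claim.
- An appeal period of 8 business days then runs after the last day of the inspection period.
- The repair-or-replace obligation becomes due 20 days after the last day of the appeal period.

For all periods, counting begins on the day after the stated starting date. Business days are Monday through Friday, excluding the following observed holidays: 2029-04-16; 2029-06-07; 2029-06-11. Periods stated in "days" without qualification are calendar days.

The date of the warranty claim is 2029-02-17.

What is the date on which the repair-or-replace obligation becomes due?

2029-05-10

The last day of the inspection period: 51 calendar days after 2029-02-17 is 2029-04-09.
From Monday, 2029-04-09, 8 business days (Apr 10, Apr 11, Apr 12, Apr 13, Apr 17, Apr 18, Apr 19, Apr 20, skipping weekends and the listed holiday on Apr 16) brings us to Friday, 2029-04-20, which is the last day of the appeal period.
The date on which the repair-or-replace obligation becomes due: 2029-04-20 + 20 days = 2029-05-10.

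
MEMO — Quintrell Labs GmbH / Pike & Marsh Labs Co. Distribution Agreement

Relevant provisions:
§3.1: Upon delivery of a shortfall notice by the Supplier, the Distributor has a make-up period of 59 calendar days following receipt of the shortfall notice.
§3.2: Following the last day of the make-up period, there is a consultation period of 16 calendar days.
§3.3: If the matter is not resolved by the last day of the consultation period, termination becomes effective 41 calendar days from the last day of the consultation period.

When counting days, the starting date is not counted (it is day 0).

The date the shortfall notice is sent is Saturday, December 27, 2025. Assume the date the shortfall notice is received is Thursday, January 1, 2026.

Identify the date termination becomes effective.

The last day of the make-up period: 59 calendar days after January 1, 2026 is March 1, 2026.
The last day of the consultation period: 16 calendar days after March 1, 2026 is March 17, 2026.
The date termination becomes effective: March 17, 2026 + 41 days = April 27, 2026.

April 27, 2026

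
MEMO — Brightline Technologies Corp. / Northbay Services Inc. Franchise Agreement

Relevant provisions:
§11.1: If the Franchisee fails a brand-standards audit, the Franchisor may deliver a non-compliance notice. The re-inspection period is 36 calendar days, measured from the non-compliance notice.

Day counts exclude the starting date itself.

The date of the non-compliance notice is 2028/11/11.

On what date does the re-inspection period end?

Adding 36 calendar days to 2028/11/11 gives 2028/12/17, which is the last day of the re-inspection period.

2028/12/17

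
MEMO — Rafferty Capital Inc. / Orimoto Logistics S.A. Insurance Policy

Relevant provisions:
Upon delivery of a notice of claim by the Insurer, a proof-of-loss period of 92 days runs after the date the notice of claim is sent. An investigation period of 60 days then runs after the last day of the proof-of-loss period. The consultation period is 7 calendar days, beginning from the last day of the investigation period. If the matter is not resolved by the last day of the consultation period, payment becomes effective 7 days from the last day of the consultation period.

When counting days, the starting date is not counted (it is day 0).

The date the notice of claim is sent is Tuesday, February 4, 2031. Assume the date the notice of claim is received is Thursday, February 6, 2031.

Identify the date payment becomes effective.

Adding 92 calendar days to February 4, 2031 gives May 7, 2031, which is the last day of the proof-of-loss period.
The last day of the investigation period: May 7, 2031 + 60 days = July 6, 2031.
Adding 7 calendar days to July 6, 2031 gives July 13, 2031, which is the last day of the consultation period.
The date payment becomes effective: July 13, 2031 + 7 days = July 20, 2031.

July 20, 2031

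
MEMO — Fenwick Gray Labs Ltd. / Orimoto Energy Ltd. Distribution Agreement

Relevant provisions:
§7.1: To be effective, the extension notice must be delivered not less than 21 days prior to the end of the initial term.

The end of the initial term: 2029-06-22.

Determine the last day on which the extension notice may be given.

Counting back 21 calendar days from 2029-06-22 gives 2029-06-01.

2029-06-01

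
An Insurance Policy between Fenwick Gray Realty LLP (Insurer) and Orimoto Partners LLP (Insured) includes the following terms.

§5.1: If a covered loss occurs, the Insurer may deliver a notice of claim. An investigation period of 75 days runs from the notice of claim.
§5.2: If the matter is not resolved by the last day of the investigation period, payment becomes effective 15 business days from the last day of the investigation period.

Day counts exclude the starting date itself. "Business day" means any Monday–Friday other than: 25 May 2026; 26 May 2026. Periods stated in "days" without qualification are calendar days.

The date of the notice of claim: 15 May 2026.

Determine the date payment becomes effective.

The last day of the investigation period: 75 calendar days after 15 May 2026 is 29 July 2026.
From Wednesday, 29 July 2026, 15 business days (Jul 30, Jul 31, Aug 3, Aug 4, …, Aug 17, Aug 18, Aug 19, skipping weekends) brings us to Wednesday, 19 August 2026, which is the date payment becomes effective.

19 August 2026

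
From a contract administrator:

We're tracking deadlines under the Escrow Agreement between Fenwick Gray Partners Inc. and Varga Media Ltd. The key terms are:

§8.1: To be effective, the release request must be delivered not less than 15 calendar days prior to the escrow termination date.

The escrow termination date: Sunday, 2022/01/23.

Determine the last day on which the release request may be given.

2022/01/08

2022/01/23 minus 15 days is 2022/01/08.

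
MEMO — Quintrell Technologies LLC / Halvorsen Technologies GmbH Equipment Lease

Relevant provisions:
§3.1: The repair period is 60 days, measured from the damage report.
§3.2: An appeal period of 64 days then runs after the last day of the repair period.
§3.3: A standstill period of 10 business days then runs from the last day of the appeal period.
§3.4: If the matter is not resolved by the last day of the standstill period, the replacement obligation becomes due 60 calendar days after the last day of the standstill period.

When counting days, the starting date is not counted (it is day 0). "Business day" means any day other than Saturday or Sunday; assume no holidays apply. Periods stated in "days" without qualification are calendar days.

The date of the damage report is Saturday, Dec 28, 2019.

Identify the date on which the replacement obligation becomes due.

Adding 60 calendar days to Dec 28, 2019 gives Feb 26, 2020, which is the last day of the repair period.
The last day of the appeal period: Feb 26, 2020 + 64 days = Apr 30, 2020.
From Thursday, Apr 30, 2020, 10 business days (May 1, May 4, May 5, May 6, May 7, May 8, May 11, May 12, May 13, May 14, skipping weekends) brings us to Thursday, May 14, 2020, which is the last day of the standstill period.
The date on which the replacement obligation becomes due: 60 calendar days after May 14, 2020 is Jul 13, 2020.

Jul 13, 2020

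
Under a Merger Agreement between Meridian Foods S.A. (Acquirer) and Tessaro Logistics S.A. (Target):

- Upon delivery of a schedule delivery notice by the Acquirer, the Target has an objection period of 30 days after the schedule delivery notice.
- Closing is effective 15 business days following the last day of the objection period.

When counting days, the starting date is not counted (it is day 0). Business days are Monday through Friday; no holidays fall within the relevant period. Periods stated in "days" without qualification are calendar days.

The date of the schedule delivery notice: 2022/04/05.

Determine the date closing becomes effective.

Adding 30 calendar days to 2022/04/05 gives 2022/05/05, which is the last day of the objection period.
The date closing becomes effective: 15 business days after Thursday, 2022/05/05, skipping weekends — May 6, May 9, May 10, May 11, …, May 24, May 25, May 26 — lands on Thursday, 2022/05/26.

2022/05/26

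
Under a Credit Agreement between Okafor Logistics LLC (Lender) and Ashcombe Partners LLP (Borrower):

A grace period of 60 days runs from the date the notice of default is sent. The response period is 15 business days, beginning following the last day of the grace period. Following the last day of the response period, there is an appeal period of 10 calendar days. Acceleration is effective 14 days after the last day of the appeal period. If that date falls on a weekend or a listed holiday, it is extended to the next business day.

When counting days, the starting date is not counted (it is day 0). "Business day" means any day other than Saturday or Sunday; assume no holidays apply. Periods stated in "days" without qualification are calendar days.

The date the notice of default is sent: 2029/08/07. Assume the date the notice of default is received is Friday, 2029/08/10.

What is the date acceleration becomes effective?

2029/11/19

Adding 60 calendar days to 2029/08/07 gives 2029/10/06, which is the last day of the grace period.
From Saturday, 2029/10/06, 15 business days (Oct 8, Oct 9, Oct 10, Oct 11, …, Oct 24, Oct 25, Oct 26, skipping weekends) brings us to Friday, 2029/10/26, which is the last day of the response period.
The last day of the appeal period: 10 calendar days after 2029/10/26 is 2029/11/05.
The date acceleration becomes effective: 2029/11/05 + 14 days = 2029/11/19. 2029/11/19 is a Monday, so no roll-forward applies.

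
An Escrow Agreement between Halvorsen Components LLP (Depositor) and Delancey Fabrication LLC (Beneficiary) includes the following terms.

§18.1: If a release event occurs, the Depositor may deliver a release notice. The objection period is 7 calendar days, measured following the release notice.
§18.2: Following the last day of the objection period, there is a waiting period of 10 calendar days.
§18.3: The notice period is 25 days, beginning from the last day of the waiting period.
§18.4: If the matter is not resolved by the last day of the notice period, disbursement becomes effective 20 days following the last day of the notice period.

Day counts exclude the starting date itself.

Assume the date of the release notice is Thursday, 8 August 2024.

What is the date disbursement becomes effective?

9 October 2024

The last day of the objection period: 7 calendar days after 8 August 2024 is 15 August 2024.
The last day of the waiting period: 15 August 2024 + 10 days = 25 August 2024.
Adding 25 calendar days to 25 August 2024 gives 19 September 2024, which is the last day of the notice period.
Adding 20 calendar days to 19 September 2024 gives 9 October 2024, which is the date disbursement becomes effective.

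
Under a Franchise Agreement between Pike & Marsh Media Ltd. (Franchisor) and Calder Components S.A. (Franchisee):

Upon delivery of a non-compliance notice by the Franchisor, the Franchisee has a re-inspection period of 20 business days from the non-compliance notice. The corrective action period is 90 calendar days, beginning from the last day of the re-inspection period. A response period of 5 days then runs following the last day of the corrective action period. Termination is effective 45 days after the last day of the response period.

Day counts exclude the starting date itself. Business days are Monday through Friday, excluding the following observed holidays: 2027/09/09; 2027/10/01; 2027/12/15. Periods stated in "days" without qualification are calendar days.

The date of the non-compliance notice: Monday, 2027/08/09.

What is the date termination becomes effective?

2028/01/24

The last day of the re-inspection period: 20 business days after Monday, 2027/08/09, skipping weekends — Aug 10, Aug 11, Aug 12, Aug 13, …, Sep 2, Sep 3, Sep 6 — lands on Monday, 2027/09/06.
The last day of the corrective action period: 90 calendar days after 2027/09/06 is 2027/12/05.
The last day of the response period: 2027/12/05 + 5 days = 2027/12/10.
Adding 45 calendar days to 2027/12/10 gives 2028/01/24, which is the date termination becomes effective.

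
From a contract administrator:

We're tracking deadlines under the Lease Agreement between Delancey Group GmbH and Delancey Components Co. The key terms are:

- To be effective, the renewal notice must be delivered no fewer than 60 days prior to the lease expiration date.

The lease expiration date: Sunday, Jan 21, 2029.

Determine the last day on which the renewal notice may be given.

Nov 22, 2028

Counting back 60 calendar days from Jan 21, 2029 gives Nov 22, 2028.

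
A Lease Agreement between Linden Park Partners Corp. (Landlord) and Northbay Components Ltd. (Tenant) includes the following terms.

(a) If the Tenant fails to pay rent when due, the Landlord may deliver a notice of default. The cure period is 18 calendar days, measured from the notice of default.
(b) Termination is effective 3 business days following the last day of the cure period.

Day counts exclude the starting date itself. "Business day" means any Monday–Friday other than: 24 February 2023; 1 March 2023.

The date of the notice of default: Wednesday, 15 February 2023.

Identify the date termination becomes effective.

8 March 2023

Adding 18 calendar days to 15 February 2023 gives 5 March 2023, which is the last day of the cure period.
The date termination becomes effective: 3 business days after Sunday, 5 March 2023, skipping weekends — Mar 6, Mar 7, Mar 8 — lands on Wednesday, 8 March 2023.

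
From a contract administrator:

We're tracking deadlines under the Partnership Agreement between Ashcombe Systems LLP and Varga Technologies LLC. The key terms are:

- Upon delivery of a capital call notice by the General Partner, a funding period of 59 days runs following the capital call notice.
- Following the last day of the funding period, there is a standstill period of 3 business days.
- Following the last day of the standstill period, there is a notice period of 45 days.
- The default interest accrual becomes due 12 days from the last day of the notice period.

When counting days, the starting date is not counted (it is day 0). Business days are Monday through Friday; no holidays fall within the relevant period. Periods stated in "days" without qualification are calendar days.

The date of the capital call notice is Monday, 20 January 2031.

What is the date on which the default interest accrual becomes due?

Adding 59 calendar days to 20 January 2031 gives 20 March 2031, which is the last day of the funding period.
The last day of the standstill period: counting 3 business days from Thursday, 20 March 2031 (Mar 21, Mar 24, Mar 25, skipping weekends) reaches Tuesday, 25 March 2031.
The last day of the notice period: 25 March 2031 + 45 days = 9 May 2031.
The date on which the default interest accrual becomes due: 12 calendar days after 9 May 2031 is 21 May 2031.

21 May 2031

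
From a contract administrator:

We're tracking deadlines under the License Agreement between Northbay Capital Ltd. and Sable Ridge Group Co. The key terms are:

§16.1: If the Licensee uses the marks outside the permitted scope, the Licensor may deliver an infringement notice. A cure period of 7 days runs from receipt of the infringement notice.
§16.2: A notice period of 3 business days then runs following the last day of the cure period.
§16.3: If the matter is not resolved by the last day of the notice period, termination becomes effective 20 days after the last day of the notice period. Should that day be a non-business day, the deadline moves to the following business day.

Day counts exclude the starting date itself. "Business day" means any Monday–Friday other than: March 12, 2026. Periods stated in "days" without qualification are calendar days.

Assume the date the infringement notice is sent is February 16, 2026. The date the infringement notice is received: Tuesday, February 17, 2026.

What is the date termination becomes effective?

March 19, 2026

The last day of the cure period: 7 calendar days after February 17, 2026 is February 24, 2026.
The last day of the notice period: counting 3 business days from Tuesday, February 24, 2026 (Feb 25, Feb 26, Feb 27, skipping weekends) reaches Friday, February 27, 2026.
The date termination becomes effective: February 27, 2026 + 20 days = March 19, 2026. March 19, 2026 is a Thursday and is not a listed holiday, so no roll-forward applies.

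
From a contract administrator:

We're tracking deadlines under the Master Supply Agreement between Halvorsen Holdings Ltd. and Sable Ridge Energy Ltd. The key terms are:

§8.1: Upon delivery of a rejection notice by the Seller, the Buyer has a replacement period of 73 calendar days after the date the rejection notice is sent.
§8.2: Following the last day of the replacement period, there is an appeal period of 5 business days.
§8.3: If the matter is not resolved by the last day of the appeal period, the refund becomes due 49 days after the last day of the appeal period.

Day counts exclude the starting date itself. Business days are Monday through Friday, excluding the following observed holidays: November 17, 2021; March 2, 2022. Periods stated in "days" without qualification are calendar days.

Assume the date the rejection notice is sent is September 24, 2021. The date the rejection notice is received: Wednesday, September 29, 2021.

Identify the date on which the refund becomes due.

The last day of the replacement period: September 24, 2021 + 73 days = December 6, 2021.
The last day of the appeal period: 5 business days after Monday, December 6, 2021, skipping weekends — Dec 7, Dec 8, Dec 9, Dec 10, Dec 13 — lands on Monday, December 13, 2021.
The date on which the refund becomes due: December 13, 2021 + 49 days = January 31, 2022.

January 31, 2022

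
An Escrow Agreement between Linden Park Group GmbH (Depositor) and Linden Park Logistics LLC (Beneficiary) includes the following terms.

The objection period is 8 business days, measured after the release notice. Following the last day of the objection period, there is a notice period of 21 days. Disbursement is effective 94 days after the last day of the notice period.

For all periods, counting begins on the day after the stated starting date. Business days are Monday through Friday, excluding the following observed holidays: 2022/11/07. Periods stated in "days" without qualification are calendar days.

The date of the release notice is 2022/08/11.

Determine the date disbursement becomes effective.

The last day of the objection period: 8 business days after Thursday, 2022/08/11, skipping weekends — Aug 12, Aug 15, Aug 16, Aug 17, Aug 18, Aug 19, Aug 22, Aug 23 — lands on Tuesday, 2022/08/23.
The last day of the notice period: 21 calendar days after 2022/08/23 is 2022/09/13.
Adding 94 calendar days to 2022/09/13 gives 2022/12/16, which is the date disbursement becomes effective.

2022/12/16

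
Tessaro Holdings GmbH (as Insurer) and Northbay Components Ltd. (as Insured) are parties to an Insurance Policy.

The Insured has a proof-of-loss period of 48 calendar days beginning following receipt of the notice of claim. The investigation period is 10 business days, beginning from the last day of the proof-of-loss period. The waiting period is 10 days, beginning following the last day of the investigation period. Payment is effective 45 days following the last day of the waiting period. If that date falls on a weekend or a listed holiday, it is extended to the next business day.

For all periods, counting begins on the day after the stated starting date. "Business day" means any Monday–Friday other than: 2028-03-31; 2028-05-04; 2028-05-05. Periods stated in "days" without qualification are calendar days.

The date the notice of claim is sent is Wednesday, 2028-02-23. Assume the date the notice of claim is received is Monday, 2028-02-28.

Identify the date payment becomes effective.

2028-06-22

The last day of the proof-of-loss period: 48 calendar days after 2028-02-28 is 2028-04-16.
From Sunday, 2028-04-16, 10 business days (Apr 17, Apr 18, Apr 19, Apr 20, Apr 21, Apr 24, Apr 25, Apr 26, Apr 27, Apr 28, skipping weekends) brings us to Friday, 2028-04-28, which is the last day of the investigation period.
Adding 10 calendar days to 2028-04-28 gives 2028-05-08, which is the last day of the waiting period.
The date payment becomes effective: 45 calendar days after 2028-05-08 is 2028-06-22. 2028-06-22 is a Thursday and is not a listed holiday, so no roll-forward applies.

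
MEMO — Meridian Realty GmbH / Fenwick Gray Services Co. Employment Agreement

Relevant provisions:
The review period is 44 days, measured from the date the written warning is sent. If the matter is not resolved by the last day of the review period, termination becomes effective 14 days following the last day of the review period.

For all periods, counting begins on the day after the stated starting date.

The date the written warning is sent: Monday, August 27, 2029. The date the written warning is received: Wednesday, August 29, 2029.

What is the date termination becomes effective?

October 24, 2029

Adding 44 calendar days to August 27, 2029 gives October 10, 2029, which is the last day of the review period.
Adding 14 calendar days to October 10, 2029 gives October 24, 2029, which is the date termination becomes effective.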